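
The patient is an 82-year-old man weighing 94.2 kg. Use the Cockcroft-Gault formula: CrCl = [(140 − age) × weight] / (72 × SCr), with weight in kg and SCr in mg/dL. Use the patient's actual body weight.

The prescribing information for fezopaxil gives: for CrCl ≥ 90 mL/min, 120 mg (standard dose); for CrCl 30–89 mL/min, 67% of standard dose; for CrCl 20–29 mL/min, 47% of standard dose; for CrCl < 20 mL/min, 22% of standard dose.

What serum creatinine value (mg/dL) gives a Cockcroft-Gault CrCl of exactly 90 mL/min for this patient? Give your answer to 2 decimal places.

0.84 mg/dL

Standard dose requires CrCl ≥ 90 mL/min.
Set (140 − 82) × 94.2 / (72 × SCr) = 90
SCr = (140 − 82) × 94.2 / (72 × 90) = 0.843 mg/dL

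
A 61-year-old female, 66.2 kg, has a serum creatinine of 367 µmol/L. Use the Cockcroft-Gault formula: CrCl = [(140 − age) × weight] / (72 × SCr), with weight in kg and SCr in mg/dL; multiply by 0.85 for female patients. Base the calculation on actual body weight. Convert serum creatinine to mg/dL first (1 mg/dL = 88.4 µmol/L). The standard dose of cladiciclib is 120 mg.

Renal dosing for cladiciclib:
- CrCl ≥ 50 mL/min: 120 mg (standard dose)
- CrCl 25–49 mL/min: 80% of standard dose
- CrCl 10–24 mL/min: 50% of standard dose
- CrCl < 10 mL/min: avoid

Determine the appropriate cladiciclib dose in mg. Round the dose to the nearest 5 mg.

SCr = 367 / 88.4 = 4.152 mg/dL
CrCl = (140 − 61) × 66.2 / (72 × 4.152) × 0.85 = 5229.8 / 298.94 × 0.85 ≈ 14.9 mL/min
CrCl ≈ 15 mL/min → bracket 10–24 mL/min.
50% of 120 mg = 60 mg

60 mg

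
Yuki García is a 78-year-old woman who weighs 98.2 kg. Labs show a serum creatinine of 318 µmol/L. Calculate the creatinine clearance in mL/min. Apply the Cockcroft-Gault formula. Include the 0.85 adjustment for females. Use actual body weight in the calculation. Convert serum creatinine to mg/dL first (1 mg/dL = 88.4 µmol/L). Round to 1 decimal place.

20.0 mL/min

SCr = 318 / 88.4 = 3.597 mg/dL
CrCl = (140 − 78) × 98.2 / (72 × 3.597) × 0.85 = 6088.4 / 258.98 × 0.85 ≈ 20.0 mL/min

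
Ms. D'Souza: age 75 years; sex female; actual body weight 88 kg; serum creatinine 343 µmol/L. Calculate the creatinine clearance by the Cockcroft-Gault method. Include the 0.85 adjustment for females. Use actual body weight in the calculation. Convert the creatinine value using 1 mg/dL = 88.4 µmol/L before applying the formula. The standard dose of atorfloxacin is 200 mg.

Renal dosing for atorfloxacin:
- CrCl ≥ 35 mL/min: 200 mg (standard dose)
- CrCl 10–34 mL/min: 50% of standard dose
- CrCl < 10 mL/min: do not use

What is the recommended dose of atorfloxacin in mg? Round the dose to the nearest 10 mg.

SCr = 343 / 88.4 = 3.88 mg/dL
CrCl = (140 − 75) × 88 / (72 × 3.88) × 0.85 = 5720.0 / 279.36 × 0.85 ≈ 17.4 mL/min
CrCl ≈ 17 mL/min → bracket 10–34 mL/min.
50% of 200 mg = 100 mg

100 mg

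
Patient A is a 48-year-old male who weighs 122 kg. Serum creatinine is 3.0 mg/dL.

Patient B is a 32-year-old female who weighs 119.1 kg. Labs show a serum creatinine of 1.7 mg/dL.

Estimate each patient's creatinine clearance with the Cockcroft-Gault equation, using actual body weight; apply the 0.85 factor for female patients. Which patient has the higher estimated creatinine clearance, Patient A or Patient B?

Patient B

Patient A: CrCl = (140 − 48) × 122 / (72 × 3) = 11224.0 / 216.00 ≈ 52.0 mL/min
Patient B: CrCl = (140 − 32) × 119.1 / (72 × 1.7) × 0.85 = 12862.8 / 122.40 × 0.85 ≈ 89.3 mL/min
52.0 vs 89.3 mL/min → Patient B is higher.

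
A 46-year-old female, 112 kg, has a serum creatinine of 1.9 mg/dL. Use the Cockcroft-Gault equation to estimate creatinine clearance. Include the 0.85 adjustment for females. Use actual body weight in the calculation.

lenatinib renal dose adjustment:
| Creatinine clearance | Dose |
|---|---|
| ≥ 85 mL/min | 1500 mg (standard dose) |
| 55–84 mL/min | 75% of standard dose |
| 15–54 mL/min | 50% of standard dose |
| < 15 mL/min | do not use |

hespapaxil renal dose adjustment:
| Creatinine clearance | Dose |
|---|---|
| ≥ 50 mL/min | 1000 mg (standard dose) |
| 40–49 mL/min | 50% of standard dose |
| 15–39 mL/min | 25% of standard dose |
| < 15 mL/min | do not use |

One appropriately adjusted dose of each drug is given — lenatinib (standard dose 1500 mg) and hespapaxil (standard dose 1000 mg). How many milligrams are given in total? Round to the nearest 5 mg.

CrCl = (140 − 46) × 112 / (72 × 1.9) × 0.85 = 10528.0 / 136.80 × 0.85 ≈ 65.4 mL/min
CrCl ≈ 65 mL/min.
lenatinib: 55–84 mL/min → 75% of 1500 mg = 1125 mg.
hespapaxil: ≥ 50 mL/min → 100% of 1000 mg = 1000 mg.
Total = 1125 + 1000 = 2125 mg.

2125 mg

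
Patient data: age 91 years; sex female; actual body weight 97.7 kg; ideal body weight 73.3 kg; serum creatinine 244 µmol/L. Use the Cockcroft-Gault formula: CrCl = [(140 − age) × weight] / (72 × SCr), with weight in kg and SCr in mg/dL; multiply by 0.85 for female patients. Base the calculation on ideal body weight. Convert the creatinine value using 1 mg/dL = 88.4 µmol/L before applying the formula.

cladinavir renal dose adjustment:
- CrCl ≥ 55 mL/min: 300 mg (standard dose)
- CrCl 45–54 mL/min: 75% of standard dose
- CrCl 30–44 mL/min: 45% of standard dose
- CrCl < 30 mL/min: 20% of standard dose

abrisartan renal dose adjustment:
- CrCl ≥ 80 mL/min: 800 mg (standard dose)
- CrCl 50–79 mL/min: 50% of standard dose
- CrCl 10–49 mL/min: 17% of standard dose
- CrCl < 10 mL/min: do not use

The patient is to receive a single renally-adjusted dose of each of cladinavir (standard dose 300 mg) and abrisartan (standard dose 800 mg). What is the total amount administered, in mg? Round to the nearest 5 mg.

195 mg

SCr = 244 / 88.4 = 2.76 mg/dL
CrCl = (140 − 91) × 73.3 / (72 × 2.76) × 0.85 = 3591.7 / 198.72 × 0.85 ≈ 15.4 mL/min
CrCl ≈ 15 mL/min.
cladinavir: < 30 mL/min → 20% of 300 mg = 60 mg.
abrisartan: 10–49 mL/min → 17% of 800 mg = 136 mg.
Total = 60 + 136 = 196 mg.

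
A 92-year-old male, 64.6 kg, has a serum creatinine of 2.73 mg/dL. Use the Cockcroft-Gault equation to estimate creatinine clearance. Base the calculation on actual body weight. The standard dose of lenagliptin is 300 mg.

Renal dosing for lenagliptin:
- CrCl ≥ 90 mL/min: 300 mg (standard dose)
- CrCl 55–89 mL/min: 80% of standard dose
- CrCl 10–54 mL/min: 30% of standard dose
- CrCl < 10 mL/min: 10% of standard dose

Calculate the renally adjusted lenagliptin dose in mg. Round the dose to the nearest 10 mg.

CrCl = (140 − 92) × 64.6 / (72 × 2.73) = 3100.8 / 196.56 ≈ 15.8 mL/min
CrCl ≈ 16 mL/min → bracket 10–54 mL/min.
30% of 300 mg = 90 mg

90 mg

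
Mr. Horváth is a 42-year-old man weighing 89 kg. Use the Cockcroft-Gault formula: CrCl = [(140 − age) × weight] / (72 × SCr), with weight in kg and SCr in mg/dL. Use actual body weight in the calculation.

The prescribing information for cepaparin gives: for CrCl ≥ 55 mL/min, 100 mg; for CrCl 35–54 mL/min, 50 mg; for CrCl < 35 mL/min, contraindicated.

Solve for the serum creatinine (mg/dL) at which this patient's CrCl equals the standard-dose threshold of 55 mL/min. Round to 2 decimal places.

Standard dose requires CrCl ≥ 55 mL/min.
Set (140 − 42) × 89 / (72 × SCr) = 55
SCr = (140 − 42) × 89 / (72 × 55) = 2.203 mg/dL

2.20 mg/dL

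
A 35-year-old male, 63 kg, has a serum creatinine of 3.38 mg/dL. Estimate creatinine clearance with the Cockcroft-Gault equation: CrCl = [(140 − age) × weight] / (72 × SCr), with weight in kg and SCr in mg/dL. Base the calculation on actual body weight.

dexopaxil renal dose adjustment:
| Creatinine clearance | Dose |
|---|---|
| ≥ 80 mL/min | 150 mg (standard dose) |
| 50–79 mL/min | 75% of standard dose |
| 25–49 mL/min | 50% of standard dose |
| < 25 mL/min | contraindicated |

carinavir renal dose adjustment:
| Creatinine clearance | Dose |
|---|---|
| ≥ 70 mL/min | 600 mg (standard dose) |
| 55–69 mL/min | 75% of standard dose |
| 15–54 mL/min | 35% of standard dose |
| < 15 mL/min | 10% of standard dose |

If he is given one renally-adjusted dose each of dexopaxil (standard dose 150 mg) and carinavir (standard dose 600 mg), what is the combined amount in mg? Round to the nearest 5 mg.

285 mg

CrCl = (140 − 35) × 63 / (72 × 3.38) = 6615.0 / 243.36 ≈ 27.2 mL/min
CrCl ≈ 27 mL/min.
dexopaxil: 25–49 mL/min → 50% of 150 mg = 75 mg.
carinavir: 15–54 mL/min → 35% of 600 mg = 210 mg.
Total = 75 + 210 = 285 mg.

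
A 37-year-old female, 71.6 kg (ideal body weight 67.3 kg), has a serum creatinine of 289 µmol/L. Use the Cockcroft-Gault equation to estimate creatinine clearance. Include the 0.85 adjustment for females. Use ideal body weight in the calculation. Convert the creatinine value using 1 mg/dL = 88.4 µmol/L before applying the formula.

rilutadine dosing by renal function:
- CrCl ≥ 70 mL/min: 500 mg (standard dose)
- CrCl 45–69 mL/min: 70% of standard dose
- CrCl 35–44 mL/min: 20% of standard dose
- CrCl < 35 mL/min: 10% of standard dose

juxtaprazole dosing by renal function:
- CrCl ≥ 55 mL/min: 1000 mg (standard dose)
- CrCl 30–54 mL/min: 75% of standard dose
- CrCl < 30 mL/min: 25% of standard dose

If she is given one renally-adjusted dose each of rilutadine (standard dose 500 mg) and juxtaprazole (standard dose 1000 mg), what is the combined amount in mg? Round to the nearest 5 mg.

SCr = 289 / 88.4 = 3.269 mg/dL
CrCl = (140 − 37) × 67.3 / (72 × 3.269) × 0.85 = 6931.9 / 235.37 × 0.85 ≈ 25.0 mL/min
CrCl ≈ 25 mL/min.
rilutadine: < 35 mL/min → 10% of 500 mg = 50 mg.
juxtaprazole: < 30 mL/min → 25% of 1000 mg = 250 mg.
Total = 50 + 250 = 300 mg.

300 mg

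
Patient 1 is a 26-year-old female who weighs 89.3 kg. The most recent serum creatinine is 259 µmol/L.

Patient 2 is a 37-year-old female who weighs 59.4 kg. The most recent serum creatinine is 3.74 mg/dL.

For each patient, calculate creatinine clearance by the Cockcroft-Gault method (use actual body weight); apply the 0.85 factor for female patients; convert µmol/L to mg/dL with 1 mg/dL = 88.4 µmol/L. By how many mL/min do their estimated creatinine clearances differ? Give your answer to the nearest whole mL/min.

22 mL/min

Patient 1: SCr = 259 / 88.4 = 2.93 mg/dL
Patient 1: CrCl = (140 − 26) × 89.3 / (72 × 2.93) × 0.85 = 10180.2 / 210.96 × 0.85 ≈ 41.0 mL/min
Patient 2: CrCl = (140 − 37) × 59.4 / (72 × 3.74) × 0.85 = 6118.2 / 269.28 × 0.85 ≈ 19.3 mL/min
|41.0 − 19.3| = 21.7 mL/min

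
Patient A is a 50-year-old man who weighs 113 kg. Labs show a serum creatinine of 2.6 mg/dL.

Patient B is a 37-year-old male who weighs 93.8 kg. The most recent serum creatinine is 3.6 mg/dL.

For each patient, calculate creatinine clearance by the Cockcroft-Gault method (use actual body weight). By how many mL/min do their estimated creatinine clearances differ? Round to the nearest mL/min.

Patient A: CrCl = (140 − 50) × 113 / (72 × 2.6) = 10170.0 / 187.20 ≈ 54.3 mL/min
Patient B: CrCl = (140 − 37) × 93.8 / (72 × 3.6) = 9661.4 / 259.20 ≈ 37.3 mL/min
|54.3 − 37.3| = 17.0 mL/min

17 mL/min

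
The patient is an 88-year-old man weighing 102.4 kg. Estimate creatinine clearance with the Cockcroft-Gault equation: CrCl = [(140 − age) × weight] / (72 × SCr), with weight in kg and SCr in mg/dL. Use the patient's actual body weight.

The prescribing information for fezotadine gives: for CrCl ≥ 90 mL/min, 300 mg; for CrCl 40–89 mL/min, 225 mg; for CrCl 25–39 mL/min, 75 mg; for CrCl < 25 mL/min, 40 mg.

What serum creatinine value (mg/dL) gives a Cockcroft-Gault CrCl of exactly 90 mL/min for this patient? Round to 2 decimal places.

0.82 mg/dL

Standard dose requires CrCl ≥ 90 mL/min.
Set (140 − 88) × 102.4 / (72 × SCr) = 90
SCr = (140 − 88) × 102.4 / (72 × 90) = 0.822 mg/dL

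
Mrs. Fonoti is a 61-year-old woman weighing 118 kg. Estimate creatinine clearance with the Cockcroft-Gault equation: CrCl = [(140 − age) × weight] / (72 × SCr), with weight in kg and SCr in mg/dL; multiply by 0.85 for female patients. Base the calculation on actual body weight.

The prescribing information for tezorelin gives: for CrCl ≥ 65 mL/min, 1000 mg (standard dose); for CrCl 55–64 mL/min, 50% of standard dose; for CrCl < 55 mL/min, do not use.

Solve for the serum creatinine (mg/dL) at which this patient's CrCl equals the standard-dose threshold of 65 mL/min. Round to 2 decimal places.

Standard dose requires CrCl ≥ 65 mL/min.
Set (140 − 61) × 118 × 0.85 / (72 × SCr) = 65
SCr = (140 − 61) × 118 × 0.85 / (72 × 65) = 1.693 mg/dL

1.69 mg/dL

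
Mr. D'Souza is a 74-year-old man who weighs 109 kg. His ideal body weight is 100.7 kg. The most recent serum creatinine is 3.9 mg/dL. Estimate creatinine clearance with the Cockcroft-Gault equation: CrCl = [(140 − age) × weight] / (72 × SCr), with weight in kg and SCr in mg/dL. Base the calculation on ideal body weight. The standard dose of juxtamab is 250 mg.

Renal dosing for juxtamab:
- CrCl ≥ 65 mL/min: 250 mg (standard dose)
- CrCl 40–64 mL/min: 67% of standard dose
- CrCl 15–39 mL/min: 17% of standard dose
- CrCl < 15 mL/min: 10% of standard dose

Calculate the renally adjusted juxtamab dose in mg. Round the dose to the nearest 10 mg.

CrCl = (140 − 74) × 100.7 / (72 × 3.9) = 6646.2 / 280.80 ≈ 23.7 mL/min
CrCl ≈ 24 mL/min → bracket 15–39 mL/min.
17% of 250 mg = 42.5 mg → 40 mg

40 mg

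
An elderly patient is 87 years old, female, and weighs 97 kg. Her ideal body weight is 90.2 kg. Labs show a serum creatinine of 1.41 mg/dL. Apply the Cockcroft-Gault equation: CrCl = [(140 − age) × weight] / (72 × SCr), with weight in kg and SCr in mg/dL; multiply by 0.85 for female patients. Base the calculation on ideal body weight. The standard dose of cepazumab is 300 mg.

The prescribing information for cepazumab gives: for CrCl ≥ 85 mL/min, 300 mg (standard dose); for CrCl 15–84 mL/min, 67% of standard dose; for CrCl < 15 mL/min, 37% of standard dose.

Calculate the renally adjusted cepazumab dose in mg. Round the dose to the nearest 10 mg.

200 mg

CrCl = (140 − 87) × 90.2 / (72 × 1.41) × 0.85 = 4780.6 / 101.52 × 0.85 ≈ 40.0 mL/min
CrCl ≈ 40 mL/min → bracket 15–84 mL/min.
67% of 300 mg = 201 mg → 200 mg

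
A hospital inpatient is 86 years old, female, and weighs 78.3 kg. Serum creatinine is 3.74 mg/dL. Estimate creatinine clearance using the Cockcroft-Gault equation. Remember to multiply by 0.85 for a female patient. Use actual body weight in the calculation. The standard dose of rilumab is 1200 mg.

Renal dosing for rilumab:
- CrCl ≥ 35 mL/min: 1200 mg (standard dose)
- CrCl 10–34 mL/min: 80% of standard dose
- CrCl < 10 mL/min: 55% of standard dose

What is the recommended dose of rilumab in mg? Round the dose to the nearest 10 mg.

960 mg

CrCl = (140 − 86) × 78.3 / (72 × 3.74) × 0.85 = 4228.2 / 269.28 × 0.85 ≈ 13.3 mL/min
CrCl ≈ 13 mL/min → bracket 10–34 mL/min.
80% of 1200 mg = 960 mg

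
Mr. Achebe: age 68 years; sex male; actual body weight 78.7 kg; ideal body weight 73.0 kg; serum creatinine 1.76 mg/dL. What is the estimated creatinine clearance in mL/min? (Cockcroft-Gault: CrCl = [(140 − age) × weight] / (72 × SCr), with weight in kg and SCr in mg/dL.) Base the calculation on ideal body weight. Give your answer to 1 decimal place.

CrCl = (140 − 68) × 73 / (72 × 1.76) = 5256.0 / 126.72 ≈ 41.5 mL/min

41.5 mL/min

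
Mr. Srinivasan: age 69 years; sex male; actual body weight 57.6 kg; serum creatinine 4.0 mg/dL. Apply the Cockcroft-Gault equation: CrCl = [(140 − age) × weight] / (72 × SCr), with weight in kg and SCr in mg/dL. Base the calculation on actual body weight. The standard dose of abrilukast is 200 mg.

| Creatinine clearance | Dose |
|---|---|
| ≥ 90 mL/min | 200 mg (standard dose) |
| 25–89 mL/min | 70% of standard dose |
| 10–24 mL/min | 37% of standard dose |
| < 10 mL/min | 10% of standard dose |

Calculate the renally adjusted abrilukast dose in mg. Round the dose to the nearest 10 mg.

CrCl = (140 − 69) × 57.6 / (72 × 4) = 4089.6 / 288.00 ≈ 14.2 mL/min
CrCl ≈ 14 mL/min → bracket 10–24 mL/min.
37% of 200 mg = 74 mg → 70 mg

70 mg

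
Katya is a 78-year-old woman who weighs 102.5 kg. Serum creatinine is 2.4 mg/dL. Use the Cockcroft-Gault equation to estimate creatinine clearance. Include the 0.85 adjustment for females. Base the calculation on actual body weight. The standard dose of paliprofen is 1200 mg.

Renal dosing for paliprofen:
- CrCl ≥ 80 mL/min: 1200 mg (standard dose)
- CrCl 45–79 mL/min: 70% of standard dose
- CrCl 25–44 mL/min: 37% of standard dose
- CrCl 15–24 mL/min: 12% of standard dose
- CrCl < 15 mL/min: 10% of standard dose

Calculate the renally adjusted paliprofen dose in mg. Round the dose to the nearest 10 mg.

440 mg

CrCl = (140 − 78) × 102.5 / (72 × 2.4) × 0.85 = 6355.0 / 172.80 × 0.85 ≈ 31.3 mL/min
CrCl ≈ 31 mL/min → bracket 25–44 mL/min.
37% of 1200 mg = 444 mg → 440 mg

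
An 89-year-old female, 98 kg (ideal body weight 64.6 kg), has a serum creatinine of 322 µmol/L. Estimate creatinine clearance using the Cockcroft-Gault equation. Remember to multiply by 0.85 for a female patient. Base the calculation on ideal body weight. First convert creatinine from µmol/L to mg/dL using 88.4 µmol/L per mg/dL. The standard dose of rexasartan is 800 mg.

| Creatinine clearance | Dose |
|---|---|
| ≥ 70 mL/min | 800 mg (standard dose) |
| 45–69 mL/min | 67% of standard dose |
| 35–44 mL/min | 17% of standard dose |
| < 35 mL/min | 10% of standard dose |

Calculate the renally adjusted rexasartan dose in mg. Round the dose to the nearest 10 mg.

80 mg

SCr = 322 / 88.4 = 3.643 mg/dL
CrCl = (140 − 89) × 64.6 / (72 × 3.643) × 0.85 = 3294.6 / 262.30 × 0.85 ≈ 10.7 mL/min
CrCl ≈ 11 mL/min → bracket < 35 mL/min.
10% of 800 mg = 80 mg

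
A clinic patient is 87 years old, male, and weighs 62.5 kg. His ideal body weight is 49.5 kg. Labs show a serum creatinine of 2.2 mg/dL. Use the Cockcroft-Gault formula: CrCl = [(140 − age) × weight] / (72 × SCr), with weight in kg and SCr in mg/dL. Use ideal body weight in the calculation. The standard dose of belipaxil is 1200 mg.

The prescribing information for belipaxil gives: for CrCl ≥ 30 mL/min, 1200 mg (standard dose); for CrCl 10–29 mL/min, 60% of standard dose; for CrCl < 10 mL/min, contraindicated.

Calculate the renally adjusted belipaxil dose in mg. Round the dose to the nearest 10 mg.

CrCl = (140 − 87) × 49.5 / (72 × 2.2) = 2623.5 / 158.40 ≈ 16.6 mL/min
CrCl ≈ 17 mL/min → bracket 10–29 mL/min.
60% of 1200 mg = 720 mg

720 mg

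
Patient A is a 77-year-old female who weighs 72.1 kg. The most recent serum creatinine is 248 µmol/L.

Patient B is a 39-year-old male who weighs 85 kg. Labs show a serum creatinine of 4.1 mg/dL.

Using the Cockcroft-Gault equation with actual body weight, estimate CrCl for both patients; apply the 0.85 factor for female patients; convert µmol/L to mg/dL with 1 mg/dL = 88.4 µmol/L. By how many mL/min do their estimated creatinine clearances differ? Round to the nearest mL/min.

Patient A: SCr = 248 / 88.4 = 2.805 mg/dL
Patient A: CrCl = (140 − 77) × 72.1 / (72 × 2.805) × 0.85 = 4542.3 / 201.96 × 0.85 ≈ 19.1 mL/min
Patient B: CrCl = (140 − 39) × 85 / (72 × 4.1) = 8585.0 / 295.20 ≈ 29.1 mL/min
|19.1 − 29.1| = 10.0 mL/min

10 mL/min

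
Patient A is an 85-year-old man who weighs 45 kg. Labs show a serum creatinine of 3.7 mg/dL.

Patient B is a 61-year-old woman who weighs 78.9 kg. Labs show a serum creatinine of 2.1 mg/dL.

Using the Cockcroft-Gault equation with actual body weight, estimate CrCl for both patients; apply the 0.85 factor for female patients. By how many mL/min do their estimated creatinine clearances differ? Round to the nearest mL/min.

26 mL/min

Patient A: CrCl = (140 − 85) × 45 / (72 × 3.7) = 2475.0 / 266.40 ≈ 9.3 mL/min
Patient B: CrCl = (140 − 61) × 78.9 / (72 × 2.1) × 0.85 = 6233.1 / 151.20 × 0.85 ≈ 35.0 mL/min
|9.3 − 35.0| = 25.7 mL/min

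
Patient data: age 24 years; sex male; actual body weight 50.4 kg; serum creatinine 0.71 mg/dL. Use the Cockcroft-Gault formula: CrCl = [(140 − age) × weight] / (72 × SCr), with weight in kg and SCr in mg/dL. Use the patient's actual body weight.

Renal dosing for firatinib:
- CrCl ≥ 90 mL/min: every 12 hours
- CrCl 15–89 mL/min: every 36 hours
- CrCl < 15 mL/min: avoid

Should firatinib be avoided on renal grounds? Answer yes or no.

CrCl = (140 − 24) × 50.4 / (72 × 0.71) = 5846.4 / 51.12 ≈ 114.4 mL/min
CrCl ≈ 114 mL/min, which is ≥ 15 mL/min.

no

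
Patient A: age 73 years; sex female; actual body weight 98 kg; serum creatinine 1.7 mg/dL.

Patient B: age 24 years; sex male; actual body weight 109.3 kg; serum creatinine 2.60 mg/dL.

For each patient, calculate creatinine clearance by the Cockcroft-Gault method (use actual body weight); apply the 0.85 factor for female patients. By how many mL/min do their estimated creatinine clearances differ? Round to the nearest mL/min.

22 mL/min

Patient A: CrCl = (140 − 73) × 98 / (72 × 1.7) × 0.85 = 6566.0 / 122.40 × 0.85 ≈ 45.6 mL/min
Patient B: CrCl = (140 − 24) × 109.3 / (72 × 2.6) = 12678.8 / 187.20 ≈ 67.7 mL/min
|45.6 − 67.7| = 22.1 mL/min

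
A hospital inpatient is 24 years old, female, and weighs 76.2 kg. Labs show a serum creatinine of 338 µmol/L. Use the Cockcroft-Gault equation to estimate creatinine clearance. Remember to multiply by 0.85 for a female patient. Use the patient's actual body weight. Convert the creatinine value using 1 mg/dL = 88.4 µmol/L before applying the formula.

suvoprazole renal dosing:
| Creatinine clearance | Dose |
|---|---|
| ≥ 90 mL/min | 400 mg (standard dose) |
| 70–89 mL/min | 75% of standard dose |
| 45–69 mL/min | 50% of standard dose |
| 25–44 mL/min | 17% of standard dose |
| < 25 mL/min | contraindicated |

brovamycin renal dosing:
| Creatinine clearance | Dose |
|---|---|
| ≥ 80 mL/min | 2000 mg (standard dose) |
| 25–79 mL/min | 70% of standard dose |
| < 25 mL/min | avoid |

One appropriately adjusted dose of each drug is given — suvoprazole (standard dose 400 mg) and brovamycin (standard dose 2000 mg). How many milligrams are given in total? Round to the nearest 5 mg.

SCr = 338 / 88.4 = 3.824 mg/dL
CrCl = (140 − 24) × 76.2 / (72 × 3.824) × 0.85 = 8839.2 / 275.33 × 0.85 ≈ 27.3 mL/min
CrCl ≈ 27 mL/min.
suvoprazole: 25–44 mL/min → 17% of 400 mg = 68 mg.
brovamycin: 25–79 mL/min → 70% of 2000 mg = 1400 mg.
Total = 68 + 1400 = 1468 mg.

1470 mg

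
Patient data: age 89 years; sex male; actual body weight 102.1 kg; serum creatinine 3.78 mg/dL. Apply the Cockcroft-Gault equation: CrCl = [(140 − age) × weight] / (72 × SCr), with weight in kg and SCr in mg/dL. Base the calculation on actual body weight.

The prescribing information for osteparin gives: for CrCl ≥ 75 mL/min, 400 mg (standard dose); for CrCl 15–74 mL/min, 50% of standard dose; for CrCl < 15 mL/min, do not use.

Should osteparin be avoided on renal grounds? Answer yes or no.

CrCl = (140 − 89) × 102.1 / (72 × 3.78) = 5207.1 / 272.16 ≈ 19.1 mL/min
CrCl ≈ 19 mL/min, which is ≥ 15 mL/min.

no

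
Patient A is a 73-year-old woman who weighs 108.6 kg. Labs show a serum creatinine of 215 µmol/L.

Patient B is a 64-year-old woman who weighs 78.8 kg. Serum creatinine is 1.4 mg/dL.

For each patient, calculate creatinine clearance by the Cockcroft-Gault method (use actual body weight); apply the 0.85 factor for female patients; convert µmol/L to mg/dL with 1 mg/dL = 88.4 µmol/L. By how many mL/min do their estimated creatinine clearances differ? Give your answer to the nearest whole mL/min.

Patient A: SCr = 215 / 88.4 = 2.432 mg/dL
Patient A: CrCl = (140 − 73) × 108.6 / (72 × 2.432) × 0.85 = 7276.2 / 175.10 × 0.85 ≈ 35.3 mL/min
Patient B: CrCl = (140 − 64) × 78.8 / (72 × 1.4) × 0.85 = 5988.8 / 100.80 × 0.85 ≈ 50.5 mL/min
|35.3 − 50.5| = 15.2 mL/min

15 mL/min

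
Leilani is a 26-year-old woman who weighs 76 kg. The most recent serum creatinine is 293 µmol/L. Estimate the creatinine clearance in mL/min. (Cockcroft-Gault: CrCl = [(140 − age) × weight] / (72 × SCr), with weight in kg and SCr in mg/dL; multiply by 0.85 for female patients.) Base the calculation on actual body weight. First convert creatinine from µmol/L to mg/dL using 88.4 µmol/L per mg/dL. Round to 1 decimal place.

SCr = 293 / 88.4 = 3.314 mg/dL
CrCl = (140 − 26) × 76 / (72 × 3.314) × 0.85 = 8664.0 / 238.61 × 0.85 ≈ 30.9 mL/min

30.9 mL/min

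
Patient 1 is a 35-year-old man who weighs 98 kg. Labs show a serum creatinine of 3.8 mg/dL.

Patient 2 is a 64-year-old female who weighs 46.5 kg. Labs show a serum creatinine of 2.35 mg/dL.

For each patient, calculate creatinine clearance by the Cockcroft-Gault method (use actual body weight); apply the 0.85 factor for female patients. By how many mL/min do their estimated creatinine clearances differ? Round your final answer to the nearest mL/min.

20 mL/min

Patient 1: CrCl = (140 − 35) × 98 / (72 × 3.8) = 10290.0 / 273.60 ≈ 37.6 mL/min
Patient 2: CrCl = (140 − 64) × 46.5 / (72 × 2.35) × 0.85 = 3534.0 / 169.20 × 0.85 ≈ 17.8 mL/min
|37.6 − 17.8| = 19.8 mL/min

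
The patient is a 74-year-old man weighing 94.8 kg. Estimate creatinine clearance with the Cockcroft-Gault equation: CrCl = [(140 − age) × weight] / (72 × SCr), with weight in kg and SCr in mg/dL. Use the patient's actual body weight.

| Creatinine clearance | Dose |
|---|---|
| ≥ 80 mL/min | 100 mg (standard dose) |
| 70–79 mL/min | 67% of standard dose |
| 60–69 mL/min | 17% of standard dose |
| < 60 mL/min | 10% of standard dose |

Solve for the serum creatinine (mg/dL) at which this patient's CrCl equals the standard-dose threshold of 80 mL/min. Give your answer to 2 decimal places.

1.09 mg/dL

Standard dose requires CrCl ≥ 80 mL/min.
Set (140 − 74) × 94.8 / (72 × SCr) = 80
SCr = (140 − 74) × 94.8 / (72 × 80) = 1.086 mg/dL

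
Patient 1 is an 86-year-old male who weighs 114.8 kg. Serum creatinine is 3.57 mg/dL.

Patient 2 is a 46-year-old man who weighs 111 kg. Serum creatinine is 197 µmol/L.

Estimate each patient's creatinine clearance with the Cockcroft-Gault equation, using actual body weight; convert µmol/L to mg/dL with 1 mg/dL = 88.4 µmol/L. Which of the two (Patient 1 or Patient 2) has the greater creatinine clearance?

Patient 1: CrCl = (140 − 86) × 114.8 / (72 × 3.57) = 6199.2 / 257.04 ≈ 24.1 mL/min
Patient 2: SCr = 197 / 88.4 = 2.229 mg/dL
Patient 2: CrCl = (140 − 46) × 111 / (72 × 2.229) = 10434.0 / 160.49 ≈ 65.0 mL/min
24.1 vs 65.0 mL/min → Patient 2 is higher.

Patient 2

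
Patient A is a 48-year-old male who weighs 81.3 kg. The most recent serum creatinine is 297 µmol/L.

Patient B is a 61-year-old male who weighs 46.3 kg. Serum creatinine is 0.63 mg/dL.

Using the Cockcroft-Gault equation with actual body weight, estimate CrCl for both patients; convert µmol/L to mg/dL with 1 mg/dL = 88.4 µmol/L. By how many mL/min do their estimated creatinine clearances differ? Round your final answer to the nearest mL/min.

50 mL/min

Patient A: SCr = 297 / 88.4 = 3.36 mg/dL
Patient A: CrCl = (140 − 48) × 81.3 / (72 × 3.36) = 7479.6 / 241.92 ≈ 30.9 mL/min
Patient B: CrCl = (140 − 61) × 46.3 / (72 × 0.63) = 3657.7 / 45.36 ≈ 80.6 mL/min
|30.9 − 80.6| = 49.7 mL/min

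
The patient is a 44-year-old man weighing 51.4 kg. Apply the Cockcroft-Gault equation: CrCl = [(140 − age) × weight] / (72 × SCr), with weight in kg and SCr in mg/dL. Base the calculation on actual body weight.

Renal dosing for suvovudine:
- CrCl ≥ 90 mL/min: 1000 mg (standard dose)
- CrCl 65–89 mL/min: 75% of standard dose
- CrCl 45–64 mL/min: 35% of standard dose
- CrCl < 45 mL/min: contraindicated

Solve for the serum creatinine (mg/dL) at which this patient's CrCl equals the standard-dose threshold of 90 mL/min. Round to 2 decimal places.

0.76 mg/dL

Standard dose requires CrCl ≥ 90 mL/min.
Set (140 − 44) × 51.4 / (72 × SCr) = 90
SCr = (140 − 44) × 51.4 / (72 × 90) = 0.761 mg/dL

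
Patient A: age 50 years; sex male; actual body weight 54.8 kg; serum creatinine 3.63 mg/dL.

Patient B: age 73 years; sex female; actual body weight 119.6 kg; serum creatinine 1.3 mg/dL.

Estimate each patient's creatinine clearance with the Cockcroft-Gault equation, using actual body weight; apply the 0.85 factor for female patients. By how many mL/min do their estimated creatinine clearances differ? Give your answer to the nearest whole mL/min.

54 mL/min

Patient A: CrCl = (140 − 50) × 54.8 / (72 × 3.63) = 4932.0 / 261.36 ≈ 18.9 mL/min
Patient B: CrCl = (140 − 73) × 119.6 / (72 × 1.3) × 0.85 = 8013.2 / 93.60 × 0.85 ≈ 72.8 mL/min
|18.9 − 72.8| = 53.9 mL/min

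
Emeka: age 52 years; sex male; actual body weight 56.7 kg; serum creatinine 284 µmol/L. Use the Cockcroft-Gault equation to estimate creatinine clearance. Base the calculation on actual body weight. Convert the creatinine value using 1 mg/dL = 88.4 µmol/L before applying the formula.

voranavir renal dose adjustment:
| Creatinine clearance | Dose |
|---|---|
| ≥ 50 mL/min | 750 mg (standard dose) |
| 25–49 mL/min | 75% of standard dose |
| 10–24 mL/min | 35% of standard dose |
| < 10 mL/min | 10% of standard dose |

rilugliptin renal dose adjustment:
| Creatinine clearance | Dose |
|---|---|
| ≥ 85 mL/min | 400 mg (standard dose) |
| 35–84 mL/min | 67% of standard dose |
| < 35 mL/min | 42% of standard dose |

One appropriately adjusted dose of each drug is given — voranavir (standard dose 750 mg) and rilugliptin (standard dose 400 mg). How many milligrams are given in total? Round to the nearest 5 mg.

SCr = 284 / 88.4 = 3.213 mg/dL
CrCl = (140 − 52) × 56.7 / (72 × 3.213) = 4989.6 / 231.34 ≈ 21.6 mL/min
CrCl ≈ 22 mL/min.
voranavir: 10–24 mL/min → 35% of 750 mg = 262.5 mg.
rilugliptin: < 35 mL/min → 42% of 400 mg = 168 mg.
Total = 262.5 + 168 = 430.5 mg.

430 mg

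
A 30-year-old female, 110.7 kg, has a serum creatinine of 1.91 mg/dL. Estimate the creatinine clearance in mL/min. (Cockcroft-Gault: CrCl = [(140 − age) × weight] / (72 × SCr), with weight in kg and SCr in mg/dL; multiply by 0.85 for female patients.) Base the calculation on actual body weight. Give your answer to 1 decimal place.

75.3 mL/min

CrCl = (140 − 30) × 110.7 / (72 × 1.91) × 0.85 = 12177.0 / 137.52 × 0.85 ≈ 75.3 mL/min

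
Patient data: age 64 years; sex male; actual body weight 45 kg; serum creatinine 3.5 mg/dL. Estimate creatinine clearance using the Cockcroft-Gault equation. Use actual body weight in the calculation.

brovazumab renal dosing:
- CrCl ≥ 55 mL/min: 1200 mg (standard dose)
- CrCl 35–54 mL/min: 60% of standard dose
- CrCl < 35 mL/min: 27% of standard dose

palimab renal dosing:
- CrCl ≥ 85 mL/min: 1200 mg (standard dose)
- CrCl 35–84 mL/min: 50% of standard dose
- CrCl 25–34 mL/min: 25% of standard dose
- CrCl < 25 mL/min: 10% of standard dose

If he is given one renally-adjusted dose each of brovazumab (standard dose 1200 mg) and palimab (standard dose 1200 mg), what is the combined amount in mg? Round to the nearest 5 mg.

CrCl = (140 − 64) × 45 / (72 × 3.5) = 3420.0 / 252.00 ≈ 13.6 mL/min
CrCl ≈ 14 mL/min.
brovazumab: < 35 mL/min → 27% of 1200 mg = 324 mg.
palimab: < 25 mL/min → 10% of 1200 mg = 120 mg.
Total = 324 + 120 = 444 mg.

445 mg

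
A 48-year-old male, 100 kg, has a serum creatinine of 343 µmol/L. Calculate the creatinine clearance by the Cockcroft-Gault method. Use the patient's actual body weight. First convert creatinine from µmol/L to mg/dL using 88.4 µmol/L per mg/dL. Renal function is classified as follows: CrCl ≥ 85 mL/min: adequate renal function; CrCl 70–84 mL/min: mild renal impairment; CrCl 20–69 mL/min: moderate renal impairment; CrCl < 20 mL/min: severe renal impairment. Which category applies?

moderate renal impairment

SCr = 343 / 88.4 = 3.88 mg/dL
CrCl = (140 − 48) × 100 / (72 × 3.88) = 9200.0 / 279.36 ≈ 32.9 mL/min
33 mL/min falls in the 'moderate renal impairment' range.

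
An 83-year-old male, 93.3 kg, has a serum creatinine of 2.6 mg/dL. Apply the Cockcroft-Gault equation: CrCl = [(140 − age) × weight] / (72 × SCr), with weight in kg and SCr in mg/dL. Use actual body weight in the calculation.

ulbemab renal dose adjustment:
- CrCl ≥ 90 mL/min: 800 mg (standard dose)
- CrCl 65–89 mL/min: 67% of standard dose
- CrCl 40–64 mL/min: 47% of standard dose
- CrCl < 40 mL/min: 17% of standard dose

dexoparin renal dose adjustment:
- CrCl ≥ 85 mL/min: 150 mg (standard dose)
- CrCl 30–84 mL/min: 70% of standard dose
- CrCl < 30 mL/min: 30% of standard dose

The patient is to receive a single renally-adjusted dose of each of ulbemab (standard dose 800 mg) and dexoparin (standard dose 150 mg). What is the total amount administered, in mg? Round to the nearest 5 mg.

180 mg

CrCl = (140 − 83) × 93.3 / (72 × 2.6) = 5318.1 / 187.20 ≈ 28.4 mL/min
CrCl ≈ 28 mL/min.
ulbemab: < 40 mL/min → 17% of 800 mg = 136 mg.
dexoparin: < 30 mL/min → 30% of 150 mg = 45 mg.
Total = 136 + 45 = 181 mg.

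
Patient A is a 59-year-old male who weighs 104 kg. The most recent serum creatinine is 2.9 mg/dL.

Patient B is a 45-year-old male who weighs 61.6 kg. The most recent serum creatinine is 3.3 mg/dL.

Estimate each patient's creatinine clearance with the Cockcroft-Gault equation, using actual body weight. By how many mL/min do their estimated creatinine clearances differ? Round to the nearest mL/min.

16 mL/min

Patient A: CrCl = (140 − 59) × 104 / (72 × 2.9) = 8424.0 / 208.80 ≈ 40.3 mL/min
Patient B: CrCl = (140 − 45) × 61.6 / (72 × 3.3) = 5852.0 / 237.60 ≈ 24.6 mL/min
|40.3 − 24.6| = 15.7 mL/min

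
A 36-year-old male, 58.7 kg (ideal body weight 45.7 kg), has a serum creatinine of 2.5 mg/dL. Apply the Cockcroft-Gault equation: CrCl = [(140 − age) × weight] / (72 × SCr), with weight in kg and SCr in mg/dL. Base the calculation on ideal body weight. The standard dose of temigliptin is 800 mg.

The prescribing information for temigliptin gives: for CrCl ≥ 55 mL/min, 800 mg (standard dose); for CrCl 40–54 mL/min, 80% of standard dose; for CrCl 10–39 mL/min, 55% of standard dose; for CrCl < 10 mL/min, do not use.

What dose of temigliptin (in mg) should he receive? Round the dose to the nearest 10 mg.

440 mg

CrCl = (140 − 36) × 45.7 / (72 × 2.5) = 4752.8 / 180.00 ≈ 26.4 mL/min
CrCl ≈ 26 mL/min → bracket 10–39 mL/min.
55% of 800 mg = 440 mg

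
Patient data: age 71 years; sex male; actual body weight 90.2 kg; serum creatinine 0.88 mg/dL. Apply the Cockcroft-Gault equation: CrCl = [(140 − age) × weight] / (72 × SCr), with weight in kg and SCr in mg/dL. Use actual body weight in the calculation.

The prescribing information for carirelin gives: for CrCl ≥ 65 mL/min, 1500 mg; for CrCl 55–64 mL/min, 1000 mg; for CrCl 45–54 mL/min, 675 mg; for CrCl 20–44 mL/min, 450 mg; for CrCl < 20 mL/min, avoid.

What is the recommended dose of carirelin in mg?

1500 mg

CrCl = (140 − 71) × 90.2 / (72 × 0.88) = 6223.8 / 63.36 ≈ 98.2 mL/min
CrCl ≈ 98 mL/min → bracket ≥ 65 mL/min.
Dose for this bracket: 1500 mg.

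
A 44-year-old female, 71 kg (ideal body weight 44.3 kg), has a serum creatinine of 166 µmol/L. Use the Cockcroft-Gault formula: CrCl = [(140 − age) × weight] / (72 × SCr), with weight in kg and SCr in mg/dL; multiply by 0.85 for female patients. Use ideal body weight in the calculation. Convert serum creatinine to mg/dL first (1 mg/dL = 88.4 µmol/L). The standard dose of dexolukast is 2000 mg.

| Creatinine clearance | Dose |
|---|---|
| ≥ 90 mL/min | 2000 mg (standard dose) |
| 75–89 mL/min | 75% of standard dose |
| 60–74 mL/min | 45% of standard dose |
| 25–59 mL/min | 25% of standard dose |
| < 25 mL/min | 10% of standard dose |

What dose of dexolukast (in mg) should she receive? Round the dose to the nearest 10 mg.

500 mg

SCr = 166 / 88.4 = 1.878 mg/dL
CrCl = (140 − 44) × 44.3 / (72 × 1.878) × 0.85 = 4252.8 / 135.22 × 0.85 ≈ 26.7 mL/min
CrCl ≈ 27 mL/min → bracket 25–59 mL/min.
25% of 2000 mg = 500 mg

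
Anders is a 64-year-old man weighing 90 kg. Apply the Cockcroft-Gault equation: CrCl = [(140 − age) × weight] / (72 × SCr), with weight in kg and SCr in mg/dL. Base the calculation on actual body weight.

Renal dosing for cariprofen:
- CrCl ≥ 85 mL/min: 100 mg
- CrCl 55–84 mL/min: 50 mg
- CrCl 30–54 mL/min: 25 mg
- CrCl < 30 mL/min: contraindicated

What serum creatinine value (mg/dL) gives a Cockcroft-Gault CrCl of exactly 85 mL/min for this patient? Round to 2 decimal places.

Standard dose requires CrCl ≥ 85 mL/min.
Set (140 − 64) × 90 / (72 × SCr) = 85
SCr = (140 − 64) × 90 / (72 × 85) = 1.118 mg/dL

1.12 mg/dL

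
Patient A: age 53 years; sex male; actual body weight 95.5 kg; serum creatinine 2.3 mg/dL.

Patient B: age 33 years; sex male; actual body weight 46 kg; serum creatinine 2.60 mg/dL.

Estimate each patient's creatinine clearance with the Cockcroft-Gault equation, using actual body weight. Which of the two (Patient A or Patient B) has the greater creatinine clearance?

Patient A

Patient A: CrCl = (140 − 53) × 95.5 / (72 × 2.3) = 8308.5 / 165.60 ≈ 50.2 mL/min
Patient B: CrCl = (140 − 33) × 46 / (72 × 2.6) = 4922.0 / 187.20 ≈ 26.3 mL/min
50.2 vs 26.3 mL/min → Patient A is higher.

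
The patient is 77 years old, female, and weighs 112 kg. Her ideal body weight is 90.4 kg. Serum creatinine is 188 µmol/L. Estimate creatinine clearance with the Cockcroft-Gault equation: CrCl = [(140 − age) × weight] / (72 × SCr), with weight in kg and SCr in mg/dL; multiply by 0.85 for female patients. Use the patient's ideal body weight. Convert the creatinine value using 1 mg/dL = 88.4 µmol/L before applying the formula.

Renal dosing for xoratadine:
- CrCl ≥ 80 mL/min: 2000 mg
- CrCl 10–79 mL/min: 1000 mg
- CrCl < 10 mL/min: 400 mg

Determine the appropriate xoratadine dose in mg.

1000 mg

SCr = 188 / 88.4 = 2.127 mg/dL
CrCl = (140 − 77) × 90.4 / (72 × 2.127) × 0.85 = 5695.2 / 153.14 × 0.85 ≈ 31.6 mL/min
CrCl ≈ 32 mL/min → bracket 10–79 mL/min.
Dose for this bracket: 1000 mg.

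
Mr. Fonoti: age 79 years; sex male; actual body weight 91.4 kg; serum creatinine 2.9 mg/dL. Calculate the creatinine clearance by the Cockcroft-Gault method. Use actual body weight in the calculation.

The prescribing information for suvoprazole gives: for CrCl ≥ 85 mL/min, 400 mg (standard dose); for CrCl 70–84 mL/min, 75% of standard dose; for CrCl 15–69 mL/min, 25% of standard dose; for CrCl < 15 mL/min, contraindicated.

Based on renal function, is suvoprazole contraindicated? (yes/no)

CrCl = (140 − 79) × 91.4 / (72 × 2.9) = 5575.4 / 208.80 ≈ 26.7 mL/min
CrCl ≈ 27 mL/min, which is ≥ 15 mL/min.

no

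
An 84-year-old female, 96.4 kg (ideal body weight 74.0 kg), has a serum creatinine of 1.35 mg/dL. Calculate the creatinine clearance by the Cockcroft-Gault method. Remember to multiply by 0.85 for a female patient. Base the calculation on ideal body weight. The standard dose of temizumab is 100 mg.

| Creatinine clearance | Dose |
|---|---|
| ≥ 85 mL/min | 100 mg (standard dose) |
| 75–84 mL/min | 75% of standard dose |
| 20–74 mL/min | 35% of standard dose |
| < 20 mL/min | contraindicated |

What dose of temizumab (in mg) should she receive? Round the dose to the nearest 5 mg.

CrCl = (140 − 84) × 74 / (72 × 1.35) × 0.85 = 4144.0 / 97.20 × 0.85 ≈ 36.2 mL/min
CrCl ≈ 36 mL/min → bracket 20–74 mL/min.
35% of 100 mg = 35 mg

35 mg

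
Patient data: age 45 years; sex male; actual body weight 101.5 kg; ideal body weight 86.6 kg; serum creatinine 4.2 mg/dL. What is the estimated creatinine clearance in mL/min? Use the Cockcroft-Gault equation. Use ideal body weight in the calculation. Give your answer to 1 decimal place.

CrCl = (140 − 45) × 86.6 / (72 × 4.2) = 8227.0 / 302.40 ≈ 27.2 mL/min

27.2 mL/min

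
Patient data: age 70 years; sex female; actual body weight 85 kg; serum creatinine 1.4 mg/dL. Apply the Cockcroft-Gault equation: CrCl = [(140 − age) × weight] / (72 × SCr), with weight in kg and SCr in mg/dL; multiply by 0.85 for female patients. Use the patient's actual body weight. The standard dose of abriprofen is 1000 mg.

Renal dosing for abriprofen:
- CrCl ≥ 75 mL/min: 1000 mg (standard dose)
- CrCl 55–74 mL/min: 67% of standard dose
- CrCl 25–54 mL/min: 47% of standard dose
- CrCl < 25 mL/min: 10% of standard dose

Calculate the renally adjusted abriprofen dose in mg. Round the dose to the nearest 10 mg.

470 mg

CrCl = (140 − 70) × 85 / (72 × 1.4) × 0.85 = 5950.0 / 100.80 × 0.85 ≈ 50.2 mL/min
CrCl ≈ 50 mL/min → bracket 25–54 mL/min.
47% of 1000 mg = 470 mg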